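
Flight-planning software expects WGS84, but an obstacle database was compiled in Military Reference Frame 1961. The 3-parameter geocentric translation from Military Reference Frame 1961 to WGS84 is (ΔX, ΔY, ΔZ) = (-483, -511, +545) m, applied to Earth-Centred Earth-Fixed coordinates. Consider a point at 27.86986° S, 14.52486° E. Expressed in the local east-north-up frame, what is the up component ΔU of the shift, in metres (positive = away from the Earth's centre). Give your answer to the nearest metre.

At φ = -27.86986°, λ = 14.52486°: sin φ = -0.467465, cos φ = 0.884012, sin λ = 0.250800, cos λ = 0.968039.
ΔU = cos φ cos λ·ΔX + cos φ sin λ·ΔY + sin φ·ΔZ = (0.884012)(0.968039)(-483) + (0.884012)(0.250800)(-511) + (-0.467465)(545) = -781.39 m.

ΔU = -781 m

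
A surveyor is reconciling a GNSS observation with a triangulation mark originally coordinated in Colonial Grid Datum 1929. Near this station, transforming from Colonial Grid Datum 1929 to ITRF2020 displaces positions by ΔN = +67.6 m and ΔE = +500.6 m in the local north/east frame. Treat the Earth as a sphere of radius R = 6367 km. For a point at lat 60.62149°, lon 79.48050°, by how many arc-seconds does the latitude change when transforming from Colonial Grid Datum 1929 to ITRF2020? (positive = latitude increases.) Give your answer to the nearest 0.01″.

On a sphere of radius R, 1 rad of latitude = R, so Δφ = ΔN / R = 67.6 / 6367000 = 1.0617e-05 rad = 2.190″.

Δφ = 2.19″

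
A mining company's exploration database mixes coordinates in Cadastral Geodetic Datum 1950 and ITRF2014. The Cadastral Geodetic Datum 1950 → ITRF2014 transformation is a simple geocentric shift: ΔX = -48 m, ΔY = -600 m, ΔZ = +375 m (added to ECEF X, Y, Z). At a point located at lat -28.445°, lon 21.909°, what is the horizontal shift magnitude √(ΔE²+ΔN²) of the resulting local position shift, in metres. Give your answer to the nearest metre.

At φ = -28.445°, λ = 21.909°: sin φ = -0.476315, cos φ = 0.879275, sin λ = 0.373134, cos λ = 0.927778.
ΔE = −sin λ·ΔX + cos λ·ΔY = −(0.373134)·(-48) + (0.927778)·(-600) = -538.76 m.
ΔN = −sin φ cos λ·ΔX − sin φ sin λ·ΔY + cos φ·ΔZ = −(-0.476315)(0.927778)(-48) − (-0.476315)(0.373134)(-600) + (0.879275)(375) = 201.88 m.
Horizontal magnitude = √(ΔE² + ΔN²) = √((-538.76)² + 201.88²) = 575.34 m.

575 m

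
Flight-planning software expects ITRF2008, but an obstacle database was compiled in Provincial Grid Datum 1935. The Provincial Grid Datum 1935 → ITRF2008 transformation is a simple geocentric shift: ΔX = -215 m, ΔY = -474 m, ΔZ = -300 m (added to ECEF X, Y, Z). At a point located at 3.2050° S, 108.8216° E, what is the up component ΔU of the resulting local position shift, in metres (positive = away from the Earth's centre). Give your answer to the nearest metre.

ΔU = -362 m

The local up (radial) axis is (cos φ cos λ, cos φ sin λ, sin φ), giving ΔU = 69.255 − 447.952 + 16.773 = -361.92 m.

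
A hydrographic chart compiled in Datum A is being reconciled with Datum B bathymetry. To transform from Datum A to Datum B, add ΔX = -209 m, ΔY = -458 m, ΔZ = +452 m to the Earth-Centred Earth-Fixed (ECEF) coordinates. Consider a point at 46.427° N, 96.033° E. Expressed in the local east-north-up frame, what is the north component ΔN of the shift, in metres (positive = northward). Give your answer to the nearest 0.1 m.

The local north axis is (−sin φ cos λ, −sin φ sin λ, cos φ), giving ΔN = -15.914 + 329.982 + 311.554 = 625.62 m.

ΔN = 625.6 m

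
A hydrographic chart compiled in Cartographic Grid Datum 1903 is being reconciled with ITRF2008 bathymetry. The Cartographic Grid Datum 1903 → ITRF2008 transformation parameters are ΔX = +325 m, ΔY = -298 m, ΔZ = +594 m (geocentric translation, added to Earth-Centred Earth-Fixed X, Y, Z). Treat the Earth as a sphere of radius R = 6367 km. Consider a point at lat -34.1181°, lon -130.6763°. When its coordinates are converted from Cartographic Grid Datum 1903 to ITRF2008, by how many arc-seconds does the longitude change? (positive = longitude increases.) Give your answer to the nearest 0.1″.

sin φ = -0.560901, cos φ = 0.827883, sin λ = -0.758404, cos λ = -0.651785.
East component: ΔE = −sin λ·ΔX + cos λ·ΔY = −(-0.758404)(325) + (-0.651785)(-298) = 440.71 m.
1° of latitude spans πR/180 = 111125 m; at latitude φ, 1° of longitude spans that × cos φ = 91998.6 m, so Δλ = 440.71 / 91998.6 × 3600 = 17.246″.

Δλ = 17.2″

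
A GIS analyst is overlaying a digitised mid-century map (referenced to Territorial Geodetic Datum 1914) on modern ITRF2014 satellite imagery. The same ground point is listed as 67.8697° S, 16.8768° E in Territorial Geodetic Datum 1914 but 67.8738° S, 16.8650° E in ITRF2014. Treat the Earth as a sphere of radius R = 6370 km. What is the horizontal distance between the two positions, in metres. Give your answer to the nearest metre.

672 m

Δφ = -67.8738° − -67.8697° = -0.0041°; Δλ = 16.8650° − 16.8768° = -0.0118°.
1° along a meridian = πR/180 = 111177 m.
ΔN = Δφ × 111177 = -455.8 m; ΔE = Δλ × 111177 × cos(-67.8697°) = -0.0118 × 111177 × 0.376714 = -494.2 m.
Distance = √(ΔE² + ΔN²) = √((-494.2)² + (-455.8)²) = 672.3 m.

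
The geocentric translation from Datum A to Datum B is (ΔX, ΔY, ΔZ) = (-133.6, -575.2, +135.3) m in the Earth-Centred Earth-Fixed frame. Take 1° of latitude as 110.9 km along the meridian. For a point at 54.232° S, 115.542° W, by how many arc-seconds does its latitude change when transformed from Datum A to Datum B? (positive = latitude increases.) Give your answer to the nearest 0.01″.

sin φ = -0.811390, cos φ = 0.584505, sin λ = -0.902269, cos λ = -0.431173.
North component: ΔN = −sin φ cos λ·ΔX − sin φ sin λ·ΔY + cos φ·ΔZ = −(-0.811390)(-0.431173)(-133.6) − (-0.811390)(-0.902269)(-575.2) + (0.584505)(135.3) = 546.92 m.
1° of latitude spans 110900 m, so Δφ = 546.92 / 110900 × 3600 = 17.754″.

Δφ = 17.75″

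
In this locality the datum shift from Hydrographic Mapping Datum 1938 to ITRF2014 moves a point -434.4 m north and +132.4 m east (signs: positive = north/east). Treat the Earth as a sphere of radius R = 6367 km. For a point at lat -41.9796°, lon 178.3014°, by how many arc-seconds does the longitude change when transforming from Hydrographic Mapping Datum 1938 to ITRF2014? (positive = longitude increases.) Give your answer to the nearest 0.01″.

At latitude -41.9796°, cos φ = 0.743383.
One radian of longitude at latitude φ spans R cos φ, so Δλ = ΔE / (R cos φ) = 132.4 / (6367000 × 0.743383) = 2.7973e-05 rad = 5.770″.

Δλ = 5.77″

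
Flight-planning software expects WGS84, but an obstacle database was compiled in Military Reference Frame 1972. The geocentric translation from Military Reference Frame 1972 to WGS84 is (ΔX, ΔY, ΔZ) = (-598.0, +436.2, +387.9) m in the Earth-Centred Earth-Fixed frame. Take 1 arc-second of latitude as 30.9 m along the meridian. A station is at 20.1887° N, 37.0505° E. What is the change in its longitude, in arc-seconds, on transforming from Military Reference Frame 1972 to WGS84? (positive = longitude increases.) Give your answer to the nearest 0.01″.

Δλ = 24.43″

sin φ = 0.345113, cos φ = 0.938561, sin λ = 0.602519, cos λ = 0.798105.
East component: ΔE = −sin λ·ΔX + cos λ·ΔY = −(0.602519)(-598.0) + (0.798105)(436.2) = 708.44 m.
1° of latitude spans 3600 × 30.90 = 111240 m; at latitude φ, 1° of longitude spans that × cos φ = 104405.5 m, so Δλ = 708.44 / 104405.5 × 3600 = 24.428″.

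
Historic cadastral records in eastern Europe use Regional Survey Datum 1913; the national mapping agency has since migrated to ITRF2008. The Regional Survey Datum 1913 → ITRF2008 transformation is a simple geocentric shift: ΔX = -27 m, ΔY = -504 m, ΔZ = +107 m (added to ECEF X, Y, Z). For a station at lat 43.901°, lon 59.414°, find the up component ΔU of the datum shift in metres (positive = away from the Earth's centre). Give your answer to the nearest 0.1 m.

ΔU = -248.3 m

At φ = 43.901°, λ = 59.414°: sin φ = 0.693414, cos φ = 0.720539, sin λ = 0.860866, cos λ = 0.508831.
ΔU = cos φ cos λ·ΔX + cos φ sin λ·ΔY + sin φ·ΔZ = (0.720539)(0.508831)(-27) + (0.720539)(0.860866)(-504) + (0.693414)(107) = -248.33 m.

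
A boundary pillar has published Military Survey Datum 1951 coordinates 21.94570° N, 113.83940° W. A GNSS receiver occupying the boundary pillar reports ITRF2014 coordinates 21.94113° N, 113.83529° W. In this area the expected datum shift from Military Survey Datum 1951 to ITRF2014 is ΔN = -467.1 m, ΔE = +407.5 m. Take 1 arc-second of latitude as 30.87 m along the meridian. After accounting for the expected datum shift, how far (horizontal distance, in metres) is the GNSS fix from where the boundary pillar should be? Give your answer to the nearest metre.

44 m

Observed coordinate differences: Δφ = -0.00457°, Δλ = +0.00411°.
Converting to metres (1° lat = 111132 m, cos φ = 0.927538): observed ΔN = -507.9 m, observed ΔE = 423.7 m.
Subtracting the expected shift leaves a residual of -507.9 − (-467.1) = -40.8 m north and 423.7 − (407.5) = 16.2 m east.
Residual distance = √((-40.8)² + 16.2²) = 43.9 m.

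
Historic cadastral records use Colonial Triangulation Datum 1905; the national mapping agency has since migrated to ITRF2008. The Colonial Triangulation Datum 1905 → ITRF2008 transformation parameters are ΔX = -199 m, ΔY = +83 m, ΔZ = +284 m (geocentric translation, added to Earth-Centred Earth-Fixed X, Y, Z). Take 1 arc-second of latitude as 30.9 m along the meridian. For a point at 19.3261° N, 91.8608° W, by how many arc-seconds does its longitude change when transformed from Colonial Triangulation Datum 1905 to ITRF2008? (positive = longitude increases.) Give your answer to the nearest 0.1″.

Δλ = -6.9″

sin φ = 0.330944, cos φ = 0.943650, sin λ = -0.999473, cos λ = -0.032471.
East component: ΔE = −sin λ·ΔX + cos λ·ΔY = −(-0.999473)(-199) + (-0.032471)(83) = -201.59 m.
1° of latitude spans 3600 × 30.90 = 111240 m; at latitude φ, 1° of longitude spans that × cos φ = 104971.7 m, so Δλ = -201.59 / 104971.7 × 3600 = -6.914″.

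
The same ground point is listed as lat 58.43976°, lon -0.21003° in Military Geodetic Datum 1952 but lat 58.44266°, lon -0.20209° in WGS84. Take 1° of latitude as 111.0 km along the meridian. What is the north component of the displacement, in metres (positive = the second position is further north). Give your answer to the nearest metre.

Δφ = 58.44266° − 58.43976° = +0.00290°; Δλ = -0.20209° − -0.21003° = +0.00794°.
ΔN = Δφ × 111000 = 321.9 m; ΔE = Δλ × 111000 × cos(58.43976°) = +0.00794 × 111000 × 0.523395 = 461.3 m.

ΔN = 322 m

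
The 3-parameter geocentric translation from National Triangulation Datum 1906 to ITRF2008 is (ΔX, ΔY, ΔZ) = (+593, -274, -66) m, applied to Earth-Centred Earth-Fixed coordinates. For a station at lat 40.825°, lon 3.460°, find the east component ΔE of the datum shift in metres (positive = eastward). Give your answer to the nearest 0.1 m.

ΔE = -309.3 m

At φ = 40.825°, λ = 3.460°: sin φ = 0.653751, cos φ = 0.756710, sin λ = 0.060352, cos λ = 0.998177.
ΔE = −sin λ·ΔX + cos λ·ΔY = −(0.060352)·(593) + (0.998177)·(-274) = -309.29 m.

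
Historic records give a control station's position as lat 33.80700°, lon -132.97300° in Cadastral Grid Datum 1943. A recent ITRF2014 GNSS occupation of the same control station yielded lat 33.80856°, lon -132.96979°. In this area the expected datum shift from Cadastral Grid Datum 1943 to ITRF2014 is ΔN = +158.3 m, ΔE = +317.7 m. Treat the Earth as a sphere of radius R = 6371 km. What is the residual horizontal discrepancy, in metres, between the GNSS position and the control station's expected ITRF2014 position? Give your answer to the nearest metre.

Observed coordinate differences: Δφ = +0.00156°, Δλ = +0.00321°.
Converting to metres (1° lat = 111195 m, cos φ = 0.830916): observed ΔN = 173.5 m, observed ΔE = 296.6 m.
Subtracting the expected shift leaves a residual of 173.5 − (158.3) = 15.2 m north and 296.6 − (317.7) = -21.1 m east.
Residual distance = √(15.2² + (-21.1)²) = 26.0 m.

26 m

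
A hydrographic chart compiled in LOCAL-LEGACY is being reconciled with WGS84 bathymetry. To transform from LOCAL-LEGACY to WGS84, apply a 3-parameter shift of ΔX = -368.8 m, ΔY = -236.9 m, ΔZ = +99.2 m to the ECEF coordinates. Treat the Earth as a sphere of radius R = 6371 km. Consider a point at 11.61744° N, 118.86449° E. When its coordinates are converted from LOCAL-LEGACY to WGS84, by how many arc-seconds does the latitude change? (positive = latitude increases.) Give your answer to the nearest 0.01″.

Δφ = 3.34″

sin φ = 0.201376, cos φ = 0.979514, sin λ = 0.875764, cos λ = -0.482740.
North component: ΔN = −sin φ cos λ·ΔX − sin φ sin λ·ΔY + cos φ·ΔZ = −(0.201376)(-0.482740)(-368.8) − (0.201376)(0.875764)(-236.9) + (0.979514)(99.2) = 103.10 m.
1° of latitude spans πR/180 = 111195 m, so Δφ = 103.10 / 111195 × 3600 = 3.338″.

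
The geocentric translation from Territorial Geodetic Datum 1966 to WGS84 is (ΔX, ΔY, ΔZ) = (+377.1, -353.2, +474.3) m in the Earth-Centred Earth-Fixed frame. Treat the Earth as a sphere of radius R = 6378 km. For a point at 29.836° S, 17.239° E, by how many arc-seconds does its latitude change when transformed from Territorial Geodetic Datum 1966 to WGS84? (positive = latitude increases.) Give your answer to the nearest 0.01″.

sin φ = -0.497519, cos φ = 0.867453, sin λ = 0.296358, cos λ = 0.955077.
North component: ΔN = −sin φ cos λ·ΔX − sin φ sin λ·ΔY + cos φ·ΔZ = −(-0.497519)(0.955077)(377.1) − (-0.497519)(0.296358)(-353.2) + (0.867453)(474.3) = 538.54 m.
1° of latitude spans πR/180 = 111317 m, so Δφ = 538.54 / 111317 × 3600 = 17.416″.

Δφ = 17.42″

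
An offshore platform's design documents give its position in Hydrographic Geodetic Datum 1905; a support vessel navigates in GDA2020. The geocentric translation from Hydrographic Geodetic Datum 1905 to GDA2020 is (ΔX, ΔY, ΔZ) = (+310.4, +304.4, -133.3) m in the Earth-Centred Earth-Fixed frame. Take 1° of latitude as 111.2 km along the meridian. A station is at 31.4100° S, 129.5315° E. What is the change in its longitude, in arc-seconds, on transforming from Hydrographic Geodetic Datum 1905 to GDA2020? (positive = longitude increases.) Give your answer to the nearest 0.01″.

sin φ = -0.521159, cos φ = 0.853460, sin λ = 0.771275, cos λ = -0.636502.
East component: ΔE = −sin λ·ΔX + cos λ·ΔY = −(0.771275)(310.4) + (-0.636502)(304.4) = -433.16 m.
1° of latitude spans 111200 m; at latitude φ, 1° of longitude spans that × cos φ = 94904.7 m, so Δλ = -433.16 / 94904.7 × 3600 = -16.431″.

Δλ = -16.43″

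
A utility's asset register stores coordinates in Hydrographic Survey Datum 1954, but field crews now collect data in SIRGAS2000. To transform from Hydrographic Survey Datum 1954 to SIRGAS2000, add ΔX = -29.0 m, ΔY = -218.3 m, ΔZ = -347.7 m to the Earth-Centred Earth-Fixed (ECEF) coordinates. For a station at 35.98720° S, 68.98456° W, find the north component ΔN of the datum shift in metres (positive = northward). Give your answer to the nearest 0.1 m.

ΔN = -167.7 m

At φ = -35.98720°, λ = -68.98456°: sin φ = -0.587605, cos φ = 0.809148, sin λ = -0.933484, cos λ = 0.358620.
ΔN = −sin φ cos λ·ΔX − sin φ sin λ·ΔY + cos φ·ΔZ = −(-0.587605)(0.358620)(-29.0) − (-0.587605)(-0.933484)(-218.3) + (0.809148)(-347.7) = -167.71 m.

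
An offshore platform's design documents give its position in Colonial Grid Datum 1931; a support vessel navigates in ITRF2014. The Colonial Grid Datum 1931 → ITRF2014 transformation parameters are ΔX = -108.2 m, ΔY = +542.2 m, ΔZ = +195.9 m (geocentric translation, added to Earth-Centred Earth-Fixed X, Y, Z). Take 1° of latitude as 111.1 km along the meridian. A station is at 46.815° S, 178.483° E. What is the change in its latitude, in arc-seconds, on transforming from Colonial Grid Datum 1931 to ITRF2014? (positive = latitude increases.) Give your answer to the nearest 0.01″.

Δφ = 7.24″

sin φ = -0.729148, cos φ = 0.684356, sin λ = 0.026474, cos λ = -0.999650.
North component: ΔN = −sin φ cos λ·ΔX − sin φ sin λ·ΔY + cos φ·ΔZ = −(-0.729148)(-0.999650)(-108.2) − (-0.729148)(0.026474)(542.2) + (0.684356)(195.9) = 223.40 m.
1° of latitude spans 111100 m, so Δφ = 223.40 / 111100 × 3600 = 7.239″.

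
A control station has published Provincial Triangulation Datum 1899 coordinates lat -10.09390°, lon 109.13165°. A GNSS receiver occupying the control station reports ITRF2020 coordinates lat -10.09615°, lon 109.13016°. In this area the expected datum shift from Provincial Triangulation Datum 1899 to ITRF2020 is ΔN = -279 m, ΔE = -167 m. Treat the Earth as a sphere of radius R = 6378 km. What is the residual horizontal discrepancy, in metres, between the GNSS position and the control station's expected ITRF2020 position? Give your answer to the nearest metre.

29 m

Observed coordinate differences: Δφ = -0.00225°, Δλ = -0.00149°.
Converting to metres (1° lat = 111317 m, cos φ = 0.984522): observed ΔN = -250.5 m, observed ΔE = -163.3 m.
Subtracting the expected shift leaves a residual of -250.5 − (-279) = 28.5 m north and -163.3 − (-167) = 3.7 m east.
Residual distance = √(28.5² + 3.7²) = 28.8 m.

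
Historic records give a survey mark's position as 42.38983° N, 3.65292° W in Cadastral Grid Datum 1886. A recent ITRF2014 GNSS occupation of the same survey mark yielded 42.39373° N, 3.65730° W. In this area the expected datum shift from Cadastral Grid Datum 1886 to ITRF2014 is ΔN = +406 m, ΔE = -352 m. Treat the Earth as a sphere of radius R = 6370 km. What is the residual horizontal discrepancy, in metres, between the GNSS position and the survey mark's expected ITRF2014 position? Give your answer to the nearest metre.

29 m

Observed coordinate differences: Δφ = +0.00390°, Δλ = -0.00438°.
Converting to metres (1° lat = 111177 m, cos φ = 0.738575): observed ΔN = 433.6 m, observed ΔE = -359.7 m.
Subtracting the expected shift leaves a residual of 433.6 − (406) = 27.6 m north and -359.7 − (-352) = -7.7 m east.
Residual distance = √(27.6² + (-7.7)²) = 28.6 m.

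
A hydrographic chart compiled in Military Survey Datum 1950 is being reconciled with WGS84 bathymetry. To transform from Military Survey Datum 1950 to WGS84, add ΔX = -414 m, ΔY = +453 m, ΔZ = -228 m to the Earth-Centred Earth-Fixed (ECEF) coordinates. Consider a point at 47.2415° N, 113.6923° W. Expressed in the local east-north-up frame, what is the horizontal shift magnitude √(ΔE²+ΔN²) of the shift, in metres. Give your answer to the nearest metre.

At φ = 47.2415°, λ = -113.6923°: sin φ = 0.734222, cos φ = 0.678910, sin λ = -0.915717, cos λ = -0.401825.
ΔE = −sin λ·ΔX + cos λ·ΔY = −(-0.915717)·(-414) + (-0.401825)·(453) = -561.13 m.
ΔN = −sin φ cos λ·ΔX − sin φ sin λ·ΔY + cos φ·ΔZ = −(0.734222)(-0.401825)(-414) − (0.734222)(-0.915717)(453) + (0.678910)(-228) = 27.64 m.
Horizontal magnitude = √(ΔE² + ΔN²) = √((-561.13)² + 27.64²) = 561.81 m.

562 m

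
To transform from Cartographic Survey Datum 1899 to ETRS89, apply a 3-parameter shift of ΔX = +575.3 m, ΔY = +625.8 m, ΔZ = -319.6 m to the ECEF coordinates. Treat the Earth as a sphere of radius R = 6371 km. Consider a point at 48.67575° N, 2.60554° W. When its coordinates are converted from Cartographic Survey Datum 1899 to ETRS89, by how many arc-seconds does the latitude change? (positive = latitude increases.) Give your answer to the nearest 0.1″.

sin φ = 0.750985, cos φ = 0.660320, sin λ = -0.045460, cos λ = 0.998966.
North component: ΔN = −sin φ cos λ·ΔX − sin φ sin λ·ΔY + cos φ·ΔZ = −(0.750985)(0.998966)(575.3) − (0.750985)(-0.045460)(625.8) + (0.660320)(-319.6) = -621.27 m.
1° of latitude spans πR/180 = 111195 m, so Δφ = -621.27 / 111195 × 3600 = -20.114″.

Δφ = -20.1″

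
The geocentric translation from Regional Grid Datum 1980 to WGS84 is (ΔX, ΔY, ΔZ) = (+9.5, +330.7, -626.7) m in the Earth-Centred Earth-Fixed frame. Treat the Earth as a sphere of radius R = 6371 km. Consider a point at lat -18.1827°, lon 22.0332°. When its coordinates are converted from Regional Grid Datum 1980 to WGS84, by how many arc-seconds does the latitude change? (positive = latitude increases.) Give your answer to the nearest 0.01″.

sin φ = -0.312048, cos φ = 0.950066, sin λ = 0.375144, cos λ = 0.926967.
North component: ΔN = −sin φ cos λ·ΔX − sin φ sin λ·ΔY + cos φ·ΔZ = −(-0.312048)(0.926967)(9.5) − (-0.312048)(0.375144)(330.7) + (0.950066)(-626.7) = -553.95 m.
1° of latitude spans πR/180 = 111195 m, so Δφ = -553.95 / 111195 × 3600 = -17.934″.

Δφ = -17.93″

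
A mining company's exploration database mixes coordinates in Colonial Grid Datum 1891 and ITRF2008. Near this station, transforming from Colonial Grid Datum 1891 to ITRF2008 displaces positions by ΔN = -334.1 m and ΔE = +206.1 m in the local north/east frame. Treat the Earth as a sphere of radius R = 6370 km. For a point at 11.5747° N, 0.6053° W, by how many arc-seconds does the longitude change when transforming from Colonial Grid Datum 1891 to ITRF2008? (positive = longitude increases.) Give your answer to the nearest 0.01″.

At latitude 11.5747°, cos φ = 0.979664.
One radian of longitude at latitude φ spans R cos φ, so Δλ = ΔE / (R cos φ) = 206.1 / (6370000 × 0.979664) = 3.3026e-05 rad = 6.812″.

Δλ = 6.81″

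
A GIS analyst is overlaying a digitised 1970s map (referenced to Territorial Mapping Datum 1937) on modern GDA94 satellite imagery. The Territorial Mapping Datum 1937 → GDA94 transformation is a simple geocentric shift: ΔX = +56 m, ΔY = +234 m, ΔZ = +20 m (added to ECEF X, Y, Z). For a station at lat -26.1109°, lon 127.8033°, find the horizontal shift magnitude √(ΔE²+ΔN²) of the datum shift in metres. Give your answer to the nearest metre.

The local east axis at (φ, λ) is (−sin λ, cos λ, 0), so ΔE = −sin(127.8033°)·56 + cos(127.8033°)·234 = -187.68 m.
The local north axis is (−sin φ cos λ, −sin φ sin λ, cos φ), giving ΔN = -15.107 + 81.371 + 17.959 = 84.22 m.
Horizontal magnitude = √(ΔE² + ΔN²) = √((-187.68)² + 84.22²) = 205.71 m.

206 m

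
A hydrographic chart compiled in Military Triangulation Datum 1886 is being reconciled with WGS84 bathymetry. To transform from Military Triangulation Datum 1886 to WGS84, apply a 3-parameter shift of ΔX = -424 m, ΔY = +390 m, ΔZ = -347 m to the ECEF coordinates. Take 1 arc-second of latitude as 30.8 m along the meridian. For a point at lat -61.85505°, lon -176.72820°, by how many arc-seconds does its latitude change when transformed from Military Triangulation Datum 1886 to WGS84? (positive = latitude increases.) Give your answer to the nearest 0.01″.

Δφ = 6.17″

sin φ = -0.881757, cos φ = 0.471704, sin λ = -0.057073, cos λ = -0.998370.
North component: ΔN = −sin φ cos λ·ΔX − sin φ sin λ·ΔY + cos φ·ΔZ = −(-0.881757)(-0.998370)(-424) − (-0.881757)(-0.057073)(390) + (0.471704)(-347) = 189.95 m.
1° of latitude spans 3600 × 30.80 = 110880 m, so Δφ = 189.95 / 110880 × 3600 = 6.167″.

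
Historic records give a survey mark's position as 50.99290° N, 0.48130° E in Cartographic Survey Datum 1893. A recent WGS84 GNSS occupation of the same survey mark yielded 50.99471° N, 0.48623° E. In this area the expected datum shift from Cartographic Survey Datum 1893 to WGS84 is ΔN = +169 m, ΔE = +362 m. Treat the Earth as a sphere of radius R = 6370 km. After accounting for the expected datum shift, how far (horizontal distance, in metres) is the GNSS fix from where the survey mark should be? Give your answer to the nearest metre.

36 m

Observed coordinate differences: Δφ = +0.00181°, Δλ = +0.00493°.
Converting to metres (1° lat = 111177 m, cos φ = 0.629417): observed ΔN = 201.2 m, observed ΔE = 345.0 m.
Subtracting the expected shift leaves a residual of 201.2 − (169) = 32.2 m north and 345.0 − (362) = -17.0 m east.
Residual distance = √(32.2² + (-17.0)²) = 36.4 m.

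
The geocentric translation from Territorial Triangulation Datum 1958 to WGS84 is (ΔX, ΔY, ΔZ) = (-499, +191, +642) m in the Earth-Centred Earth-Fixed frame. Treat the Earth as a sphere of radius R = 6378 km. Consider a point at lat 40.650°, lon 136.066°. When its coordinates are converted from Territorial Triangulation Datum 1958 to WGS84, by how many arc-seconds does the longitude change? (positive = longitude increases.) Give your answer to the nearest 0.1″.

sin φ = 0.651437, cos φ = 0.758703, sin λ = 0.693829, cos λ = -0.720140.
East component: ΔE = −sin λ·ΔX + cos λ·ΔY = −(0.693829)(-499) + (-0.720140)(191) = 208.67 m.
1° of latitude spans πR/180 = 111317 m; at latitude φ, 1° of longitude spans that × cos φ = 84456.6 m, so Δλ = 208.67 / 84456.6 × 3600 = 8.895″.

Δλ = 8.9″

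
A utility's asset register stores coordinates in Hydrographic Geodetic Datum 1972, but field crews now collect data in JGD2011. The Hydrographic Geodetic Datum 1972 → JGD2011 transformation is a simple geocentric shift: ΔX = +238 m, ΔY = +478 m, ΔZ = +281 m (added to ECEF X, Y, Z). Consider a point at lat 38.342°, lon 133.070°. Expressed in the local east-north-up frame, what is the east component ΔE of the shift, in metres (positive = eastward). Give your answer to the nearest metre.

At φ = 38.342°, λ = 133.070°: sin φ = 0.620354, cos φ = 0.784322, sin λ = 0.730520, cos λ = -0.682891.
ΔE = −sin λ·ΔX + cos λ·ΔY = −(0.730520)·(238) + (-0.682891)·(478) = -500.29 m.

ΔE = -500 m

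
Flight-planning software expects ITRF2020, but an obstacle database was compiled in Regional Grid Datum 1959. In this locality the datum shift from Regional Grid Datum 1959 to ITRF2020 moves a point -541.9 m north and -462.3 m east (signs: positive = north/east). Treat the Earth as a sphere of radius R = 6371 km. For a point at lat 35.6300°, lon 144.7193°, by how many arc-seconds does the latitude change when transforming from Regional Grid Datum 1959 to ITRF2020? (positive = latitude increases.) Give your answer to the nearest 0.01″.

Δφ = -17.54″

On a sphere of radius R, 1 rad of latitude = R, so Δφ = ΔN / R = -541.9 / 6371000 = -8.5057e-05 rad = -17.544″.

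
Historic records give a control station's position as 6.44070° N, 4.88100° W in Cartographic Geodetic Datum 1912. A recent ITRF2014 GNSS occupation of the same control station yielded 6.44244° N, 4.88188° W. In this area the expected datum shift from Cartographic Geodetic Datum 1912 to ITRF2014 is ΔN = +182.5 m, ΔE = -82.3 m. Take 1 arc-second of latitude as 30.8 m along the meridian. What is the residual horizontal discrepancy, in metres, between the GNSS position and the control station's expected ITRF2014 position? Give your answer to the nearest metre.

18 m

Observed coordinate differences: Δφ = +0.00174°, Δλ = -0.00088°.
Converting to metres (1° lat = 110880 m, cos φ = 0.993688): observed ΔN = 192.9 m, observed ΔE = -97.0 m.
Subtracting the expected shift leaves a residual of 192.9 − (182.5) = 10.4 m north and -97.0 − (-82.3) = -14.7 m east.
Residual distance = √(10.4² + (-14.7)²) = 18.0 m.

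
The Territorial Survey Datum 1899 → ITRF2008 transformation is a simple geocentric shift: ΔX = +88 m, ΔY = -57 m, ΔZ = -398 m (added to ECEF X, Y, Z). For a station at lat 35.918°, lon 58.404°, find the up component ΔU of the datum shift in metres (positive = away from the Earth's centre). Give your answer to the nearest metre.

At φ = 35.918°, λ = 58.404°: sin φ = 0.586627, cos φ = 0.809857, sin λ = 0.851764, cos λ = 0.523926.
ΔU = cos φ cos λ·ΔX + cos φ sin λ·ΔY + sin φ·ΔZ = (0.809857)(0.523926)(88) + (0.809857)(0.851764)(-57) + (0.586627)(-398) = -235.46 m.

ΔU = -235 m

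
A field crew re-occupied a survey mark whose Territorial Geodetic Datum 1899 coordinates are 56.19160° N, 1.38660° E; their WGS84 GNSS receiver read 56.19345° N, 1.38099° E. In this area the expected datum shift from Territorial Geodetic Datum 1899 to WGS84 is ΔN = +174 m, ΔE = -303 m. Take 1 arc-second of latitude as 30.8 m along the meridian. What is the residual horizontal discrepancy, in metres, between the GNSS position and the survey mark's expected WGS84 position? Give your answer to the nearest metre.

Observed coordinate differences: Δφ = +0.00185°, Δλ = -0.00561°.
Converting to metres (1° lat = 110880 m, cos φ = 0.556417): observed ΔN = 205.1 m, observed ΔE = -346.1 m.
Subtracting the expected shift leaves a residual of 205.1 − (174) = 31.1 m north and -346.1 − (-303) = -43.1 m east.
Residual distance = √(31.1² + (-43.1)²) = 53.2 m.

53 m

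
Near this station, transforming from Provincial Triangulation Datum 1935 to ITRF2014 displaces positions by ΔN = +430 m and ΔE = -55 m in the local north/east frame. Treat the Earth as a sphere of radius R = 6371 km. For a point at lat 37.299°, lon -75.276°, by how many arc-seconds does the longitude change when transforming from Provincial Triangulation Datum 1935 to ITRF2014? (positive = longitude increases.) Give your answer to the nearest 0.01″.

Δλ = -2.24″

At latitude 37.299°, cos φ = 0.795484.
One radian of longitude at latitude φ spans R cos φ, so Δλ = ΔE / (R cos φ) = -55.0 / (6371000 × 0.795484) = -1.0852e-05 rad = -2.238″.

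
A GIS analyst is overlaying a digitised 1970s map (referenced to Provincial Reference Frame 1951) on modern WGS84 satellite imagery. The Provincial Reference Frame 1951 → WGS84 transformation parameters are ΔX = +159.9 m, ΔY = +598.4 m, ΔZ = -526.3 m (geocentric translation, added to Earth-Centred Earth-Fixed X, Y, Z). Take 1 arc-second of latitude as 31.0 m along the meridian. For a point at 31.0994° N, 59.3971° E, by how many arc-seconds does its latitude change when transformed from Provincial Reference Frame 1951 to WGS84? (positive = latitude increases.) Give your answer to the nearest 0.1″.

Δφ = -24.5″

sin φ = 0.516524, cos φ = 0.856272, sin λ = 0.860716, cos λ = 0.509085.
North component: ΔN = −sin φ cos λ·ΔX − sin φ sin λ·ΔY + cos φ·ΔZ = −(0.516524)(0.509085)(159.9) − (0.516524)(0.860716)(598.4) + (0.856272)(-526.3) = -758.74 m.
1° of latitude spans 3600 × 31.00 = 111600 m, so Δφ = -758.74 / 111600 × 3600 = -24.475″.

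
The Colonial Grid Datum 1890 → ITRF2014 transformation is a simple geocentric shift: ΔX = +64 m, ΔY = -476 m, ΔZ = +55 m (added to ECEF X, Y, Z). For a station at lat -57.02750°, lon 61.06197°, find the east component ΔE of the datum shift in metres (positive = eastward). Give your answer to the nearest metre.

ΔE = -286 m

The local east axis at (φ, λ) is (−sin λ, cos λ, 0), so ΔE = −sin(61.06197°)·64 + cos(61.06197°)·(-476) = -286.33 m.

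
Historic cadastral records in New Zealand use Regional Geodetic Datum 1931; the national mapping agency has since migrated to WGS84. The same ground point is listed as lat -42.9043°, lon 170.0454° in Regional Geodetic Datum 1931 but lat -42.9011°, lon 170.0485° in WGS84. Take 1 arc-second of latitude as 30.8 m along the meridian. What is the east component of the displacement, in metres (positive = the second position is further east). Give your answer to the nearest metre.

Δφ = -42.9011° − -42.9043° = +0.0032°; Δλ = 170.0485° − 170.0454° = +0.0031°.
1° of latitude = 3600 × 30.80 = 110880 m.
ΔN = Δφ × 110880 = 354.8 m; ΔE = Δλ × 110880 × cos(-42.9043°) = +0.0031 × 110880 × 0.732492 = 251.8 m.

ΔE = 252 m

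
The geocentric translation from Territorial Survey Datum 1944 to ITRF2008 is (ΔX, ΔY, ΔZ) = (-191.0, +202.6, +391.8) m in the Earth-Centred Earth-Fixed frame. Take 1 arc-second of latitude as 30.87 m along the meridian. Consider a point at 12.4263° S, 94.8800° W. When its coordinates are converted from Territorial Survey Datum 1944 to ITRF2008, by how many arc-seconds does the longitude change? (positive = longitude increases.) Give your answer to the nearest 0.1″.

Δλ = -6.9″

sin φ = -0.215184, cos φ = 0.976574, sin λ = -0.996375, cos λ = -0.085069.
East component: ΔE = −sin λ·ΔX + cos λ·ΔY = −(-0.996375)(-191.0) + (-0.085069)(202.6) = -207.54 m.
1° of latitude spans 3600 × 30.87 = 111132 m; at latitude φ, 1° of longitude spans that × cos φ = 108528.6 m, so Δλ = -207.54 / 108528.6 × 3600 = -6.884″.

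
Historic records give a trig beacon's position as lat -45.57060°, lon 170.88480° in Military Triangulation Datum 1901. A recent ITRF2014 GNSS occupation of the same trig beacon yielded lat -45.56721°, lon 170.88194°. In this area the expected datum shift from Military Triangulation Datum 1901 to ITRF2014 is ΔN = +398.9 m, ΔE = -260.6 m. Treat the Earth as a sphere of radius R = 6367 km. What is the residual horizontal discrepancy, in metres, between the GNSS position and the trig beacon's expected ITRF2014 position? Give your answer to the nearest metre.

Observed coordinate differences: Δφ = +0.00339°, Δλ = -0.00286°.
Converting to metres (1° lat = 111125 m, cos φ = 0.700030): observed ΔN = 376.7 m, observed ΔE = -222.5 m.
Subtracting the expected shift leaves a residual of 376.7 − (398.9) = -22.2 m north and -222.5 − (-260.6) = 38.1 m east.
Residual distance = √((-22.2)² + 38.1²) = 44.1 m.

44 m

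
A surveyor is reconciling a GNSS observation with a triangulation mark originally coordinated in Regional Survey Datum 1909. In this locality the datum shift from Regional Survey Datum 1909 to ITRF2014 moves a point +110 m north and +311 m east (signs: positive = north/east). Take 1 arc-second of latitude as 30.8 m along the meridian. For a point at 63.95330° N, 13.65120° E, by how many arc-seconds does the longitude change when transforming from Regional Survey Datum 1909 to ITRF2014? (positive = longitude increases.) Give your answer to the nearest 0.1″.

At latitude 63.95330°, cos φ = 0.439104.
1″ of longitude at this latitude = 30.80 × cos φ = 13.5244 m, so Δλ = 311.0 / 13.5244 = 22.995″.

Δλ = 23.0″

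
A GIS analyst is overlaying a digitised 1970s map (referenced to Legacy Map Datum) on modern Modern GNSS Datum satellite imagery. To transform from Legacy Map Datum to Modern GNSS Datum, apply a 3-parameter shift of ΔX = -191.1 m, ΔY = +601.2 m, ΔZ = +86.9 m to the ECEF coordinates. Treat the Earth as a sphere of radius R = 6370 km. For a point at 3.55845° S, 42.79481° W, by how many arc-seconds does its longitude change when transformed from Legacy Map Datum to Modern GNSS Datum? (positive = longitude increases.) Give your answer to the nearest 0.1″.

Δλ = 10.1″

sin φ = -0.062067, cos φ = 0.998072, sin λ = -0.679375, cos λ = 0.733791.
East component: ΔE = −sin λ·ΔX + cos λ·ΔY = −(-0.679375)(-191.1) + (0.733791)(601.2) = 311.33 m.
1° of latitude spans πR/180 = 111177 m; at latitude φ, 1° of longitude spans that × cos φ = 110963.1 m, so Δλ = 311.33 / 110963.1 × 3600 = 10.100″.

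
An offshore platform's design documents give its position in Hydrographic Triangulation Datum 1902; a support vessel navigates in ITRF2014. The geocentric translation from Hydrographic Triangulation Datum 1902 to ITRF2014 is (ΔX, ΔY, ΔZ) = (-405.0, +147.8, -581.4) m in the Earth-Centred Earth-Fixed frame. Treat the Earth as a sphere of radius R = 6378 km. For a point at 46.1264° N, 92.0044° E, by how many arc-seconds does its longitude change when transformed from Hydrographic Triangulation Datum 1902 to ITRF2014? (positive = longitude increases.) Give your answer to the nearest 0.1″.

Δλ = 18.6″

sin φ = 0.720871, cos φ = 0.693070, sin λ = 0.999388, cos λ = -0.034976.
East component: ΔE = −sin λ·ΔX + cos λ·ΔY = −(0.999388)(-405.0) + (-0.034976)(147.8) = 399.58 m.
1° of latitude spans πR/180 = 111317 m; at latitude φ, 1° of longitude spans that × cos φ = 77150.5 m, so Δλ = 399.58 / 77150.5 × 3600 = 18.645″.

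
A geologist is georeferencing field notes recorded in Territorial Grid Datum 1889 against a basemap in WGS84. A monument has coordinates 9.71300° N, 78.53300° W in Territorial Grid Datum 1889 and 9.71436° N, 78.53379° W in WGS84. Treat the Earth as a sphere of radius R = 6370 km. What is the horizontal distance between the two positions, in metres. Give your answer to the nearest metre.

Δφ = 9.71436° − 9.71300° = +0.00136°; Δλ = -78.53379° − -78.53300° = -0.00079°.
1° along a meridian = πR/180 = 111177 m.
ΔN = Δφ × 111177 = 151.2 m; ΔE = Δλ × 111177 × cos(9.71300°) = -0.00079 × 111177 × 0.985665 = -86.6 m.
Distance = √(ΔE² + ΔN²) = √((-86.6)² + 151.2²) = 174.2 m.

174 m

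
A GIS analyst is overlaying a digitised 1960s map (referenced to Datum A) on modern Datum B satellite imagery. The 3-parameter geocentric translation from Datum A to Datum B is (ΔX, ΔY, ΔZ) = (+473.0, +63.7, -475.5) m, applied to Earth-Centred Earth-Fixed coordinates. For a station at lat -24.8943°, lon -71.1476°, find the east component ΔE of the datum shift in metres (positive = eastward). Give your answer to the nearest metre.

At φ = -24.8943°, λ = -71.1476°: sin φ = -0.420946, cos φ = 0.907086, sin λ = -0.946354, cos λ = 0.323131.
ΔE = −sin λ·ΔX + cos λ·ΔY = −(-0.946354)·(473.0) + (0.323131)·(63.7) = 468.21 m.

ΔE = 468 m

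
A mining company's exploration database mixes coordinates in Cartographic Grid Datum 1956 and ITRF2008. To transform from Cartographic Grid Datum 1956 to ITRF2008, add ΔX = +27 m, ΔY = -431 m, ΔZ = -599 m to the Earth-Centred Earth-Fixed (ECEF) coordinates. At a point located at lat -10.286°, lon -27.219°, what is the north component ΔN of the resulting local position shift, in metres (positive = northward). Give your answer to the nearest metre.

At φ = -10.286°, λ = -27.219°: sin φ = -0.178562, cos φ = 0.983929, sin λ = -0.457393, cos λ = 0.889265.
ΔN = −sin φ cos λ·ΔX − sin φ sin λ·ΔY + cos φ·ΔZ = −(-0.178562)(0.889265)(27) − (-0.178562)(-0.457393)(-431) + (0.983929)(-599) = -549.88 m.

ΔN = -550 m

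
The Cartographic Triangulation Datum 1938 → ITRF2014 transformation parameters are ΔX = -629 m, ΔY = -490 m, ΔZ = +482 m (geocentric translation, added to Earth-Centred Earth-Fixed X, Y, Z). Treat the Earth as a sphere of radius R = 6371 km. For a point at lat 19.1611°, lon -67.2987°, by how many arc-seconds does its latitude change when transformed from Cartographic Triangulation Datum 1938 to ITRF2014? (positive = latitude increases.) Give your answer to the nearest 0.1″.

Δφ = 12.5″

sin φ = 0.328225, cos φ = 0.944599, sin λ = -0.922529, cos λ = 0.385927.
North component: ΔN = −sin φ cos λ·ΔX − sin φ sin λ·ΔY + cos φ·ΔZ = −(0.328225)(0.385927)(-629) − (0.328225)(-0.922529)(-490) + (0.944599)(482) = 386.60 m.
1° of latitude spans πR/180 = 111195 m, so Δφ = 386.60 / 111195 × 3600 = 12.516″.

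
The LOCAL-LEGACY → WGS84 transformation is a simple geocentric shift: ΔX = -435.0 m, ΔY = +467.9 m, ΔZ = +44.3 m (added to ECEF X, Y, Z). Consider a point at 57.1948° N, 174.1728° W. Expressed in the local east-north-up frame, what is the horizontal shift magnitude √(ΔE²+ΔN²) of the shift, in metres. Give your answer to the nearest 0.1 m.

591.3 m

At φ = 57.1948°, λ = -174.1728°: sin φ = 0.840517, cos φ = 0.541784, sin λ = -0.101529, cos λ = -0.994833.
ΔE = −sin λ·ΔX + cos λ·ΔY = −(-0.101529)·(-435.0) + (-0.994833)·(467.9) = -509.65 m.
ΔN = −sin φ cos λ·ΔX − sin φ sin λ·ΔY + cos φ·ΔZ = −(0.840517)(-0.994833)(-435.0) − (0.840517)(-0.101529)(467.9) + (0.541784)(44.3) = -299.81 m.
Horizontal magnitude = √(ΔE² + ΔN²) = √((-509.65)² + (-299.81)²) = 591.29 m.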